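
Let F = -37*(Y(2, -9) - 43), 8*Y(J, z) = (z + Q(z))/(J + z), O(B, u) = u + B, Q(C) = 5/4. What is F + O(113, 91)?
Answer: 400933/224 ≈ 1789.9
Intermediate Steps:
Q(C) = 5/4 (Q(C) = 5*(1/4) = 5/4)
O(B, u) = B + u
Y(J, z) = (5/4 + z)/(8*(J + z)) (Y(J, z) = ((z + 5/4)/(J + z))/8 = ((5/4 + z)/(J + z))/8 = (5/4 + z)/(8*(J + z)))
F = 355237/224 (F = -37*((5/32 + (1/8)*(-9))/(2 - 9) - 43) = -37*((5/32 - 9/8)/(-7) - 43) = -37*(-1/7*(-31/32) - 43) = -37*(31/224 - 43) = -37*(-9601/224) = 355237/224 ≈ 1585.9)
F + O(113, 91) = 355237/224 + (113 + 91) = 355237/224 + 204 = 400933/224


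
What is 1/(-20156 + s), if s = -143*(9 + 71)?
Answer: -1/31596 ≈ -3.1650e-5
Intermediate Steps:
s = -11440 (s = -143*80 = -11440)
1/(-20156 + s) = 1/(-20156 - 11440) = 1/(-31596) = -1/31596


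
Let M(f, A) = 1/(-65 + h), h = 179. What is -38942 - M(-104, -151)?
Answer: -4439389/114 ≈ -38942.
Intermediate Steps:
M(f, A) = 1/114 (M(f, A) = 1/(-65 + 179) = 1/114)
-38942 - M(-104, -151) = -38942 - 1*1/114 = -38942 - 1/114 = -4439389/114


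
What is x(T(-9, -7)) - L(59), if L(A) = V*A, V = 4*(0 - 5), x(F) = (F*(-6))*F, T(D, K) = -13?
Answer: 166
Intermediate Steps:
x(F) = -6*F² (x(F) = (-6*F)*F = -6*F²)
V = -20 (V = 4*(-5) = -20)
L(A) = -20*A
x(T(-9, -7)) - L(59) = -6*(-13)² - (-20)*59 = -6*169 - 1*(-1180) = -1014 + 1180 = 166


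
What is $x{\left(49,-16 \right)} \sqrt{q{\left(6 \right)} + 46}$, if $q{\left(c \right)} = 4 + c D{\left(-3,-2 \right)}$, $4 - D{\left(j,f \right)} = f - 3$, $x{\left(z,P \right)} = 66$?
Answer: $132 \sqrt{26} \approx 673.07$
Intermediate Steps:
$D{\left(j,f \right)} = 7 - f$ ($D{\left(j,f \right)} = 4 - \left(f - 3\right) = 4 - \left(-3 + f\right) = 7 - f$)
$q{\left(c \right)} = 4 + 9 c$ ($q{\left(c \right)} = 4 + c \left(7 - -2\right) = 4 + c \left(7 + 2\right) = 4 + c 9 = 4 + 9 c$)
$x{\left(49,-16 \right)} \sqrt{q{\left(6 \right)} + 46} = 66 \sqrt{\left(4 + 9 \cdot 6\right) + 46} = 66 \sqrt{\left(4 + 54\right) + 46} = 66 \sqrt{58 + 46} = 66 \sqrt{104} = 66 \cdot 2 \sqrt{26} = 132 \sqrt{26}$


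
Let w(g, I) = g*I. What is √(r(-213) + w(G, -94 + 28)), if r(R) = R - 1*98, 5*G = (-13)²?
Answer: I*√63545/5 ≈ 50.416*I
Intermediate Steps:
G = 169/5 (G = (⅕)*(-13)² = (⅕)*169 = 169/5 ≈ 33.800)
w(g, I) = I*g
r(R) = -98 + R (r(R) = R - 98 = -98 + R)
√(r(-213) + w(G, -94 + 28)) = √((-98 - 213) + (-94 + 28)*(169/5)) = √(-311 - 66*169/5) = √(-311 - 11154/5) = √(-12709/5) = I*√63545/5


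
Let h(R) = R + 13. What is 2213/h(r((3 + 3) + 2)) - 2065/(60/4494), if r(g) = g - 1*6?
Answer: -4635629/30 ≈ -1.5452e+5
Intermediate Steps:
r(g) = -6 + g (r(g) = g - 6 = -6 + g)
h(R) = 13 + R
2213/h(r((3 + 3) + 2)) - 2065/(60/4494) = 2213/(13 + (-6 + ((3 + 3) + 2))) - 2065/(60/4494) = 2213/(13 + (-6 + (6 + 2))) - 2065/(60*(1/4494)) = 2213/(13 + (-6 + 8)) - 2065/10/749 = 2213/(13 + 2) - 2065*749/10 = 2213/15 - 309337/2 = -4635629/30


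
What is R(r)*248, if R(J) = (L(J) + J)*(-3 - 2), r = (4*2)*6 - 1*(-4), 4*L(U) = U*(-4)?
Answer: 0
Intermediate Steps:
L(U) = -U (L(U) = (U*(-4))/4 = (-4*U)/4 = -U)
r = 52 (r = 8*6 + 4 = 48 + 4 = 52)
R(J) = 0 (R(J) = (-J + J)*(-3 - 2) = 0*(-5) = 0)
R(r)*248 = 0*248 = 0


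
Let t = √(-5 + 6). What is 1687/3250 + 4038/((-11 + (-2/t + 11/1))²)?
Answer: 1641281/1625 ≈ 1010.0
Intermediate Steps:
t = 1 (t = √1 = 1)
1687/3250 + 4038/((-11 + (-2/t + 11/1))²) = 1687/3250 + 4038/((-11 + (-2/1 + 11/1))²) = 1687*(1/3250) + 4038/((-11 + (-2*1 + 11*1))²) = 1687/3250 + 4038/((-11 + (-2 + 11))²) = 1687/3250 + 4038/((-11 + 9)²) = 1687/3250 + 4038/((-2)²) = 1687/3250 + 4038/4 = 1687/3250 + 4038*(¼) = 1687/3250 + 2019/2 = 1641281/1625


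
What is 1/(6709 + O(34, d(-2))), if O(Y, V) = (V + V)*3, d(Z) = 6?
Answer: 1/6745 ≈ 0.00014826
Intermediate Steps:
O(Y, V) = 6*V (O(Y, V) = (2*V)*3 = 6*V)
1/(6709 + O(34, d(-2))) = 1/(6709 + 6*6) = 1/(6709 + 36) = 1/6745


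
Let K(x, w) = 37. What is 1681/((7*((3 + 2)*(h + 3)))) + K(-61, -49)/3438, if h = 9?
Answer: 965803/240660 ≈ 4.0131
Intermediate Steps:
1681/((7*((3 + 2)*(h + 3)))) + K(-61, -49)/3438 = 1681/((7*((3 + 2)*(9 + 3)))) + 37/3438 = 1681/((7*(5*12))) + 37*(1/3438) = 1681/((7*60)) + 37/3438 = 1681/420 + 37/3438 = 965803/240660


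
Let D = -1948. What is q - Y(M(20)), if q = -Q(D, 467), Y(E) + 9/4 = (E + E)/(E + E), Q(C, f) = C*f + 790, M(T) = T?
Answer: 3635709/4 ≈ 9.0893e+5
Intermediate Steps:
Q(C, f) = 790 + C*f
Y(E) = -5/4 (Y(E) = -9/4 + (E + E)/(E + E) = -9/4 + (2*E)/((2*E)) = -9/4 + (2*E)*(1/(2*E)) = -9/4 + 1 = -5/4)
q = 908926 (q = -(790 - 1948*467) = -(790 - 909716) = -1*(-908926) = 908926)
q - Y(M(20)) = 908926 - 1*(-5/4) = 908926 + 5/4 = 3635709/4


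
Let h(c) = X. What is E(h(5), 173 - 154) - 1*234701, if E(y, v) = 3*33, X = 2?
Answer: -234602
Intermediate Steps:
h(c) = 2
E(y, v) = 99
E(h(5), 173 - 154) - 1*234701 = 99 - 1*234701 = 99 - 234701 = -234602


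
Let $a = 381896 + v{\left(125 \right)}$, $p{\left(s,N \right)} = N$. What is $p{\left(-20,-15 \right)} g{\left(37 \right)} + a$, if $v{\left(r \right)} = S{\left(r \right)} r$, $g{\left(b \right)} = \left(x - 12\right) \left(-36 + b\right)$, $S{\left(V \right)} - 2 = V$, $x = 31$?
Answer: $397486$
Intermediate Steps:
$S{\left(V \right)} = 2 + V$
$g{\left(b \right)} = -684 + 19 b$ ($g{\left(b \right)} = \left(31 - 12\right) \left(-36 + b\right) = 19 \left(-36 + b\right) = -684 + 19 b$)
$v{\left(r \right)} = r \left(2 + r\right)$ ($v{\left(r \right)} = \left(2 + r\right) r = r \left(2 + r\right)$)
$a = 397771$ ($a = 381896 + 125 \left(2 + 125\right) = 381896 + 125 \cdot 127 = 381896 + 15875 = 397771$)
$p{\left(-20,-15 \right)} g{\left(37 \right)} + a = - 15 \left(-684 + 19 \cdot 37\right) + 397771 = - 15 \left(-684 + 703\right) + 397771 = \left(-15\right) 19 + 397771 = -285 + 397771 = 397486$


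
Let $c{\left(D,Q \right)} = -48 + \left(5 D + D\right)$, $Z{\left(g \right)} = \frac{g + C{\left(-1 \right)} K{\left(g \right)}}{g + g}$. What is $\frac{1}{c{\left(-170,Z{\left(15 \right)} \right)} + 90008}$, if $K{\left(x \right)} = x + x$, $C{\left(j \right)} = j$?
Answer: $\frac{1}{88940} \approx 1.1244 \cdot 10^{-5}$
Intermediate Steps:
$K{\left(x \right)} = 2 x$
$Z{\left(g \right)} = - \frac{1}{2}$ ($Z{\left(g \right)} = \frac{g - 2 g}{g + g} = \frac{g - 2 g}{2 g} = - g \frac{1}{2 g} = - \frac{1}{2}$)
$c{\left(D,Q \right)} = -48 + 6 D$
$\frac{1}{c{\left(-170,Z{\left(15 \right)} \right)} + 90008} = \frac{1}{\left(-48 + 6 \left(-170\right)\right) + 90008} = \frac{1}{\left(-48 - 1020\right) + 90008} = \frac{1}{-1068 + 90008} = \frac{1}{88940}$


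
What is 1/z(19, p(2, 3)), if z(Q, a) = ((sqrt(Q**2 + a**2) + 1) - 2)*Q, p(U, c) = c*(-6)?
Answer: 1/12996 + sqrt(685)/12996 ≈ 0.0020908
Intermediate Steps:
p(U, c) = -6*c
z(Q, a) = Q*(-1 + sqrt(Q**2 + a**2)) (z(Q, a) = ((1 + sqrt(Q**2 + a**2)) - 2)*Q = (-1 + sqrt(Q**2 + a**2))*Q = Q*(-1 + sqrt(Q**2 + a**2)))
1/z(19, p(2, 3)) = 1/(19*(-1 + sqrt(19**2 + (-6*3)**2))) = 1/(19*(-1 + sqrt(361 + (-18)**2))) = 1/(19*(-1 + sqrt(361 + 324))) = 1/(19*(-1 + sqrt(685))) = 1/(-19 + 19*sqrt(685))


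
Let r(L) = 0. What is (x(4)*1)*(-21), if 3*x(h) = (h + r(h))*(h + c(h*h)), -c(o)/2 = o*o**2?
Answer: 229264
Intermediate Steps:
c(o) = -2*o**3 (c(o) = -2*o*o**2 = -2*o**3)
x(h) = h*(h - 2*h**6)/3 (x(h) = ((h + 0)*(h - 2*h**6))/3 = (h*(h - 2*h**6))/3 = h*(h - 2*h**6)/3)
(x(4)*1)*(-21) = (((1/3)*4**2*(1 - 2*4**5))*1)*(-21) = (((1/3)*16*(1 - 2*1024))*1)*(-21) = (((1/3)*16*(1 - 2048))*1)*(-21) = (((1/3)*16*(-2047))*1)*(-21) = -32752/3*1*(-21) = -32752/3*(-21) = 229264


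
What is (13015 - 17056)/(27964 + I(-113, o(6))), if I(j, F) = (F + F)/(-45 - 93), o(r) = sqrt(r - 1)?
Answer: -538005016764/3723031994251 - 278829*sqrt(5)/3723031994251 ≈ -0.14451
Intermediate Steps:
o(r) = sqrt(-1 + r)
I(j, F) = -F/69 (I(j, F) = (2*F)/(-138) = (2*F)*(-1/138) = -F/69)
(13015 - 17056)/(27964 + I(-113, o(6))) = (13015 - 17056)/(27964 - sqrt(-1 + 6)/69) = -4041/(27964 - sqrt(5)/69)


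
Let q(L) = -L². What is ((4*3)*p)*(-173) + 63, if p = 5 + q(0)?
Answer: -10317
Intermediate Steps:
p = 5 (p = 5 - 1*0² = 5 - 1*0 = 5 + 0 = 5)
((4*3)*p)*(-173) + 63 = ((4*3)*5)*(-173) + 63 = (12*5)*(-173) + 63 = 60*(-173) + 63 = -10380 + 63 = -10317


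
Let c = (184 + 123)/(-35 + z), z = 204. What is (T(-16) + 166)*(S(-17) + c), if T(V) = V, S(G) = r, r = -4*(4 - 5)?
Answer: 147450/169 ≈ 872.49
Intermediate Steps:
r = 4 (r = -4*(-1) = 4)
S(G) = 4
c = 307/169 (c = (184 + 123)/(-35 + 204) = 307/169 ≈ 1.8166)
(T(-16) + 166)*(S(-17) + c) = (-16 + 166)*(4 + 307/169) = 150*(983/169) = 147450/169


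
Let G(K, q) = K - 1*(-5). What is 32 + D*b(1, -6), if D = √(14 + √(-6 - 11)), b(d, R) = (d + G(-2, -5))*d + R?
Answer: 32 - 2*√(14 + I*√17) ≈ 24.438 - 1.0904*I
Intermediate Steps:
G(K, q) = 5 + K (G(K, q) = K + 5 = 5 + K)
b(d, R) = R + d*(3 + d) (b(d, R) = (d + (5 - 2))*d + R = (d + 3)*d + R = (3 + d)*d + R = d*(3 + d) + R = R + d*(3 + d))
D = √(14 + I*√17) (D = √(14 + √(-17)) = √(14 + I*√17) ≈ 3.7812 + 0.54522*I)
32 + D*b(1, -6) = 32 + √(14 + I*√17)*(-6 + 1² + 3*1) = 32 + √(14 + I*√17)*(-6 + 1 + 3) = 32 + √(14 + I*√17)*(-2) = 32 - 2*√(14 + I*√17)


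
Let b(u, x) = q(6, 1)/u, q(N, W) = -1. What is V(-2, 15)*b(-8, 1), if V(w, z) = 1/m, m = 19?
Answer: 1/152 ≈ 0.0065789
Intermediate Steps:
V(w, z) = 1/19
b(u, x) = -1/u
V(-2, 15)*b(-8, 1) = (-1/(-8))/19 = (-1*(-1/8))/19 = (1/19)*(1/8) = 1/152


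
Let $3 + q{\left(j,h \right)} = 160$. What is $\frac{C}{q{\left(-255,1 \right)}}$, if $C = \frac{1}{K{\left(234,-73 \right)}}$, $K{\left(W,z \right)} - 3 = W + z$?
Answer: $\frac{1}{25748} \approx 3.8838 \cdot 10^{-5}$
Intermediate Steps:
$K{\left(W,z \right)} = 3 + W + z$ ($K{\left(W,z \right)} = 3 + \left(W + z\right) = 3 + W + z$)
$q{\left(j,h \right)} = 157$ ($q{\left(j,h \right)} = -3 + 160 = 157$)
$C = \frac{1}{164}$ ($C = \frac{1}{3 + 234 - 73} = \frac{1}{164} \approx 0.0060976$)
$\frac{C}{q{\left(-255,1 \right)}} = \frac{1}{164 \cdot 157} = \frac{1}{164} \cdot \frac{1}{157} = \frac{1}{25748}$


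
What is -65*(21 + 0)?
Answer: -1365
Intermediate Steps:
-65*(21 + 0) = -65*21 = -1365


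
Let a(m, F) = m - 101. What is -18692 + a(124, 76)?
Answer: -18669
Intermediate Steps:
a(m, F) = -101 + m
-18692 + a(124, 76) = -18692 + (-101 + 124) = -18692 + 23 = -18669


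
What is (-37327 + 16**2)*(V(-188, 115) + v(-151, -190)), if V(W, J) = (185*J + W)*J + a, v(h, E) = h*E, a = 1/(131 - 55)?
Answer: -6913030515291/76 ≈ -9.0961e+10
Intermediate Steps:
a = 1/76 ≈ 0.013158
v(h, E) = E*h
V(W, J) = 1/76 + J*(W + 185*J) (V(W, J) = (185*J + W)*J + 1/76 = (W + 185*J)*J + 1/76 = J*(W + 185*J) + 1/76 = 1/76 + J*(W + 185*J))
(-37327 + 16**2)*(V(-188, 115) + v(-151, -190)) = (-37327 + 16**2)*((1/76 + 185*115**2 + 115*(-188)) - 190*(-151)) = (-37327 + 256)*((1/76 + 185*13225 - 21620) + 28690) = -37071*((1/76 + 2446625 - 21620) + 28690) = -37071*(184300381/76 + 28690) = -37071*186480821/76 = -6913030515291/76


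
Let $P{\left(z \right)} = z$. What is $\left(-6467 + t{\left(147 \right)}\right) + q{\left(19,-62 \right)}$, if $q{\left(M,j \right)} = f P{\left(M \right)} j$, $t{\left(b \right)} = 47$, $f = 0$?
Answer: $-6420$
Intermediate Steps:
$q{\left(M,j \right)} = 0$ ($q{\left(M,j \right)} = 0 M j = 0 j = 0$)
$\left(-6467 + t{\left(147 \right)}\right) + q{\left(19,-62 \right)} = \left(-6467 + 47\right) + 0 = -6420 + 0 = -6420$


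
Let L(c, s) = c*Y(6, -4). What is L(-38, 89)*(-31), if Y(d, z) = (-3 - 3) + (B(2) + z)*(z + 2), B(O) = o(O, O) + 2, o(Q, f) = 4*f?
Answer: -21204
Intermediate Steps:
B(O) = 2 + 4*O (B(O) = 4*O + 2 = 2 + 4*O)
Y(d, z) = -6 + (2 + z)*(10 + z) (Y(d, z) = (-3 - 3) + ((2 + 4*2) + z)*(z + 2) = -6 + ((2 + 8) + z)*(2 + z) = -6 + (10 + z)*(2 + z) = -6 + (2 + z)*(10 + z))
L(c, s) = -18*c (L(c, s) = c*(14 + (-4)² + 12*(-4)) = c*(14 + 16 - 48) = c*(-18) = -18*c)
L(-38, 89)*(-31) = -18*(-38)*(-31) = 684*(-31) = -21204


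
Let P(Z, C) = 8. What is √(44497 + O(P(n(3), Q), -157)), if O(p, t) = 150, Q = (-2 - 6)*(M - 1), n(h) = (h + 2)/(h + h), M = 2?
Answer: √44647 ≈ 211.30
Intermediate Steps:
n(h) = (2 + h)/(2*h) (n(h) = (2 + h)/((2*h)) = (2 + h)*(1/(2*h)) = (2 + h)/(2*h))
Q = -8 (Q = (-2 - 6)*(2 - 1) = -8*1 = -8)
√(44497 + O(P(n(3), Q), -157)) = √(44497 + 150) = √44647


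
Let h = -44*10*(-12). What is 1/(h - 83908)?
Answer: -1/78628 ≈ -1.2718e-5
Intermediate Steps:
h = 5280 (h = -440*(-12) = 5280)
1/(h - 83908) = 1/(5280 - 83908) = 1/(-78628) = -1/78628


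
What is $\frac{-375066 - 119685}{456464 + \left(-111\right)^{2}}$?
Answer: $- \frac{494751}{468785} \approx -1.0554$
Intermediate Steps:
$\frac{-375066 - 119685}{456464 + \left(-111\right)^{2}} = - \frac{494751}{456464 + 12321} = - \frac{494751}{468785}$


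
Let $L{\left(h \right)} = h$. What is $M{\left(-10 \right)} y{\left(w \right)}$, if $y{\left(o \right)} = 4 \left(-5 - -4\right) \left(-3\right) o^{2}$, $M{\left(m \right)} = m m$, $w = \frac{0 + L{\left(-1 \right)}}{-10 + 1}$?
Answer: $\frac{400}{27} \approx 14.815$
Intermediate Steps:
$w = \frac{1}{9}$ ($w = \frac{0 - 1}{-10 + 1} = - \frac{1}{-9} = \left(-1\right) \left(- \frac{1}{9}\right) = \frac{1}{9} \approx 0.11111$)
$M{\left(m \right)} = m^{2}$
$y{\left(o \right)} = 12 o^{2}$ ($y{\left(o \right)} = 4 \left(-5 + 4\right) \left(-3\right) o^{2} = 4 \left(-1\right) \left(-3\right) o^{2} = \left(-4\right) \left(-3\right) o^{2} = 12 o^{2}$)
$M{\left(-10 \right)} y{\left(w \right)} = \left(-10\right)^{2} \cdot \frac{12}{81} = 100 \cdot 12 \cdot \frac{1}{81} = 100 \cdot \frac{4}{27} = \frac{400}{27}$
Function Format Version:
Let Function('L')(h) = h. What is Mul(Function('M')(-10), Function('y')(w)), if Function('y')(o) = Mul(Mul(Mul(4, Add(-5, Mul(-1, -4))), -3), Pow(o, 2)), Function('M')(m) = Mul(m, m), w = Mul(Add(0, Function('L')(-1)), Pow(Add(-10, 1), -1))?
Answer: Rational(400, 27) ≈ 14.815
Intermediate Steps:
w = Rational(1, 9) (w = Mul(Add(0, -1), Pow(Add(-10, 1), -1)) = Mul(-1, Pow(-9, -1)) = Mul(-1, Rational(-1, 9)) = Rational(1, 9) ≈ 0.11111)
Function('M')(m) = Pow(m, 2)
Function('y')(o) = Mul(12, Pow(o, 2)) (Function('y')(o) = Mul(Mul(Mul(4, Add(-5, 4)), -3), Pow(o, 2)) = Mul(Mul(Mul(4, -1), -3), Pow(o, 2)) = Mul(Mul(-4, -3), Pow(o, 2)) = Mul(12, Pow(o, 2)))
Mul(Function('M')(-10), Function('y')(w)) = Mul(Pow(-10, 2), Mul(12, Pow(Rational(1, 9), 2))) = Mul(100, Mul(12, Rational(1, 81))) = Mul(100, Rational(4, 27)) = Rational(400, 27)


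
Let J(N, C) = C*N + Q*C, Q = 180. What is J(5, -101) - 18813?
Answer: -37498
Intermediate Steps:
J(N, C) = 180*C + C*N (J(N, C) = C*N + 180*C = 180*C + C*N)
J(5, -101) - 18813 = -101*(180 + 5) - 18813 = -101*185 - 18813 = -18685 - 18813 = -37498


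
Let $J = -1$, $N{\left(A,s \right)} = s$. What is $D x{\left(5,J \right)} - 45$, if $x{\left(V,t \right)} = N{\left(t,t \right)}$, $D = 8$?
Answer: $-53$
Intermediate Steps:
$x{\left(V,t \right)} = t$
$D x{\left(5,J \right)} - 45 = 8 \left(-1\right) - 45 = -8 - 45 = -53$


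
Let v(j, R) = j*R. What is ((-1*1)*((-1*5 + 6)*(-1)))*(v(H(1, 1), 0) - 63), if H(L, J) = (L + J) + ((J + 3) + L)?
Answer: -63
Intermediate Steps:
H(L, J) = 3 + 2*J + 2*L (H(L, J) = (J + L) + ((3 + J) + L) = (J + L) + (3 + J + L) = 3 + 2*J + 2*L)
v(j, R) = R*j
((-1*1)*((-1*5 + 6)*(-1)))*(v(H(1, 1), 0) - 63) = ((-1*1)*((-1*5 + 6)*(-1)))*(0*(3 + 2*1 + 2*1) - 63) = (-(-5 + 6)*(-1))*(0*(3 + 2 + 2) - 63) = (-(-1))*(0*7 - 63) = (-1*(-1))*(0 - 63) = 1*(-63) = -63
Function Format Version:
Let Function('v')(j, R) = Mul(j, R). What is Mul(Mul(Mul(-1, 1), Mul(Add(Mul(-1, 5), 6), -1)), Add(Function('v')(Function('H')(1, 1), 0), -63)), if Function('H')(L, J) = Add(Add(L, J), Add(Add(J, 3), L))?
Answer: -63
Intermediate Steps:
Function('H')(L, J) = Add(3, Mul(2, J), Mul(2, L)) (Function('H')(L, J) = Add(Add(J, L), Add(Add(3, J), L)) = Add(Add(J, L), Add(3, J, L)) = Add(3, Mul(2, J), Mul(2, L)))
Function('v')(j, R) = Mul(R, j)
Mul(Mul(Mul(-1, 1), Mul(Add(Mul(-1, 5), 6), -1)), Add(Function('v')(Function('H')(1, 1), 0), -63)) = Mul(Mul(Mul(-1, 1), Mul(Add(Mul(-1, 5), 6), -1)), Add(Mul(0, Add(3, Mul(2, 1), Mul(2, 1))), -63)) = Mul(Mul(-1, Mul(Add(-5, 6), -1)), Add(Mul(0, Add(3, 2, 2)), -63)) = Mul(Mul(-1, Mul(1, -1)), Add(Mul(0, 7), -63)) = Mul(Mul(-1, -1), Add(0, -63)) = Mul(1, -63) = -63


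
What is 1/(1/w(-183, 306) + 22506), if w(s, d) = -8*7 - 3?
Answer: 59/1327853 ≈ 4.4433e-5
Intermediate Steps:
w(s, d) = -59 (w(s, d) = -56 - 3 = -59)
1/(1/w(-183, 306) + 22506) = 1/(1/(-59) + 22506) = 1/(-1/59 + 22506) = 1/(1327853/59) = 59/1327853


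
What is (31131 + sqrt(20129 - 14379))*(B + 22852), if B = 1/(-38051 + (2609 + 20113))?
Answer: 10905136595217/15329 + 1751491535*sqrt(230)/15329 ≈ 7.1314e+8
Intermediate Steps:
B = -1/15329 (B = 1/(-38051 + 22722) = 1/(-15329) = -1/15329 ≈ -6.5236e-5)
(31131 + sqrt(20129 - 14379))*(B + 22852) = (31131 + sqrt(20129 - 14379))*(-1/15329 + 22852) = (31131 + sqrt(5750))*(350298307/15329) = (31131 + 5*sqrt(230))*(350298307/15329) = 10905136595217/15329 + 1751491535*sqrt(230)/15329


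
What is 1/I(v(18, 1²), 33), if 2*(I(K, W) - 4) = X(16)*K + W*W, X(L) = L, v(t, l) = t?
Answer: 2/1385 ≈ 0.0014440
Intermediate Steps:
I(K, W) = 4 + W²/2 + 8*K (I(K, W) = 4 + (16*K + W*W)/2 = 4 + (16*K + W²)/2 = 4 + (W² + 16*K)/2 = 4 + (W²/2 + 8*K) = 4 + W²/2 + 8*K)
1/I(v(18, 1²), 33) = 1/(4 + (½)*33² + 8*18) = 1/(4 + (½)*1089 + 144) = 1/(4 + 1089/2 + 144) = 1/(1385/2) = 2/1385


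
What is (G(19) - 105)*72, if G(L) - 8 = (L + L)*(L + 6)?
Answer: 61416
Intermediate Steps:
G(L) = 8 + 2*L*(6 + L) (G(L) = 8 + (L + L)*(L + 6) = 8 + (2*L)*(6 + L) = 8 + 2*L*(6 + L))
(G(19) - 105)*72 = ((8 + 2*19² + 12*19) - 105)*72 = ((8 + 2*361 + 228) - 105)*72 = ((8 + 722 + 228) - 105)*72 = (958 - 105)*72 = 853*72 = 61416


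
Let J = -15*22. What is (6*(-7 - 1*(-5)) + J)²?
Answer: 116964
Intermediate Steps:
J = -330
(6*(-7 - 1*(-5)) + J)² = (6*(-7 - 1*(-5)) - 330)² = (6*(-7 + 5) - 330)² = (6*(-2) - 330)² = (-12 - 330)² = (-342)² = 116964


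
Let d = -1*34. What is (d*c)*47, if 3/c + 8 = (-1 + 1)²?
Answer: 2397/4 ≈ 599.25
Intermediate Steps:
c = -3/8 (c = 3/(-8 + (-1 + 1)²) = 3/(-8 + 0²) = 3/(-8 + 0) = 3/(-8) = 3*(-⅛) = -3/8 ≈ -0.37500)
d = -34
(d*c)*47 = -34*(-3/8)*47 = (51/4)*47 = 2397/4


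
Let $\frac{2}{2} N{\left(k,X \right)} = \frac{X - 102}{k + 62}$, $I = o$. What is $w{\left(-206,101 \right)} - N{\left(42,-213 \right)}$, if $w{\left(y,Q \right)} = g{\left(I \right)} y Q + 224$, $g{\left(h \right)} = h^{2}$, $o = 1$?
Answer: $- \frac{2140213}{104} \approx -20579.0$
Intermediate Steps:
$I = 1$
$N{\left(k,X \right)} = \frac{-102 + X}{62 + k}$ ($N{\left(k,X \right)} = \frac{X - 102}{k + 62} = \frac{-102 + X}{62 + k}$)
$w{\left(y,Q \right)} = 224 + Q y$ ($w{\left(y,Q \right)} = 1^{2} y Q + 224 = 1 y Q + 224 = y Q + 224 = Q y + 224 = 224 + Q y$)
$w{\left(-206,101 \right)} - N{\left(42,-213 \right)} = \left(224 + 101 \left(-206\right)\right) - \frac{-102 - 213}{62 + 42} = \left(224 - 20806\right) - \frac{1}{104} \left(-315\right) = -20582 - \frac{1}{104} \left(-315\right) = -20582 - - \frac{315}{104} = -20582 + \frac{315}{104} = - \frac{2140213}{104}$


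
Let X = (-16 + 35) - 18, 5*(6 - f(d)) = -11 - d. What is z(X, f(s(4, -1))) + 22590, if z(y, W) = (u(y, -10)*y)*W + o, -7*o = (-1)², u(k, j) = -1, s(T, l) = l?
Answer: 158073/7 ≈ 22582.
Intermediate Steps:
f(d) = 41/5 + d/5 (f(d) = 6 - (-11 - d)/5 = 6 + (11/5 + d/5) = 41/5 + d/5)
o = -⅐ (o = -⅐*(-1)² = -⅐*1 = -⅐ ≈ -0.14286)
X = 1 (X = 19 - 18 = 1)
z(y, W) = -⅐ - W*y (z(y, W) = (-y)*W - ⅐ = -W*y - ⅐ = -⅐ - W*y)
z(X, f(s(4, -1))) + 22590 = (-⅐ - 1*(41/5 + (⅕)*(-1))*1) + 22590 = (-⅐ - 1*(41/5 - ⅕)*1) + 22590 = (-⅐ - 1*8*1) + 22590 = (-⅐ - 8) + 22590 = -57/7 + 22590 = 158073/7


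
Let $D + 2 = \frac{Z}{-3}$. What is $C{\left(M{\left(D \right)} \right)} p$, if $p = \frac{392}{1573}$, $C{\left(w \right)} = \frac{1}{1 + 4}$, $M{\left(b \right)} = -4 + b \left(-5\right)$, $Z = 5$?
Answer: $\frac{392}{7865} \approx 0.049841$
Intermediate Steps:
$D = - \frac{11}{3}$ ($D = -2 + \frac{5}{-3} = -2 + 5 \left(- \frac{1}{3}\right) = -2 - \frac{5}{3} = - \frac{11}{3} \approx -3.6667$)
$M{\left(b \right)} = -4 - 5 b$
$C{\left(w \right)} = \frac{1}{5}$
$p = \frac{392}{1573}$ ($p = 392 \cdot \frac{1}{1573} = \frac{392}{1573} \approx 0.24921$)
$C{\left(M{\left(D \right)} \right)} p = \frac{1}{5} \cdot \frac{392}{1573} = \frac{392}{7865}$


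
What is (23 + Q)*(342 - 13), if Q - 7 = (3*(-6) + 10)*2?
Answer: 4606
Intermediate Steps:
Q = -9 (Q = 7 + (3*(-6) + 10)*2 = 7 + (-18 + 10)*2 = 7 - 8*2 = 7 - 16 = -9)
(23 + Q)*(342 - 13) = (23 - 9)*(342 - 13) = 14*329 = 4606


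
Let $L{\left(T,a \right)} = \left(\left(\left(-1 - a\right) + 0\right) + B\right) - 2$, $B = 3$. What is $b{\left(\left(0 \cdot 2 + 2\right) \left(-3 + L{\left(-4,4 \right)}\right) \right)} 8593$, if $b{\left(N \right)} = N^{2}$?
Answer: $1684228$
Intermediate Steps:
$L{\left(T,a \right)} = - a$ ($L{\left(T,a \right)} = \left(\left(\left(-1 - a\right) + 0\right) + 3\right) - 2 = \left(\left(-1 - a\right) + 3\right) - 2 = \left(2 - a\right) - 2 = - a$)
$b{\left(\left(0 \cdot 2 + 2\right) \left(-3 + L{\left(-4,4 \right)}\right) \right)} 8593 = \left(\left(0 \cdot 2 + 2\right) \left(-3 - 4\right)\right)^{2} \cdot 8593 = \left(\left(0 + 2\right) \left(-3 - 4\right)\right)^{2} \cdot 8593 = \left(2 \left(-7\right)\right)^{2} \cdot 8593 = \left(-14\right)^{2} \cdot 8593 = 196 \cdot 8593 = 1684228$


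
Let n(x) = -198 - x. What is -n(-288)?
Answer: -90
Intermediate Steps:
-n(-288) = -(-198 - 1*(-288)) = -(-198 + 288) = -1*90 = -90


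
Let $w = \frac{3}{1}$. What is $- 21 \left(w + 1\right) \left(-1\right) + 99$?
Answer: $183$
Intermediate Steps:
$w = 3$ ($w = 3 \cdot 1 = 3$)
$- 21 \left(w + 1\right) \left(-1\right) + 99 = - 21 \left(3 + 1\right) \left(-1\right) + 99 = - 21 \cdot 4 \left(-1\right) + 99 = \left(-21\right) \left(-4\right) + 99 = 84 + 99 = 183$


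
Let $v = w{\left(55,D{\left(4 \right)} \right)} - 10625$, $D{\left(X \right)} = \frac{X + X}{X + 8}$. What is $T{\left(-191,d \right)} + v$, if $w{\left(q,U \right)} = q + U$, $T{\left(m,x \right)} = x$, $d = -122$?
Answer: $- \frac{32074}{3} \approx -10691.0$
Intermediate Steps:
$D{\left(X \right)} = \frac{2 X}{8 + X}$
$w{\left(q,U \right)} = U + q$
$v = - \frac{31708}{3}$ ($v = \left(2 \cdot 4 \frac{1}{8 + 4} + 55\right) - 10625 = \left(2 \cdot 4 \cdot \frac{1}{12} + 55\right) - 10625 = \left(\frac{2}{3} + 55\right) - 10625 = \frac{167}{3} - 10625 = - \frac{31708}{3} \approx -10569.0$)
$T{\left(-191,d \right)} + v = -122 - \frac{31708}{3} = - \frac{32074}{3}$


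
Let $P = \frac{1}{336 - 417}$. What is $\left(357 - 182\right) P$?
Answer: $- \frac{175}{81} \approx -2.1605$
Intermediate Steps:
$P = - \frac{1}{81}$ ($P = \frac{1}{-81} = - \frac{1}{81} \approx -0.012346$)
$\left(357 - 182\right) P = \left(357 - 182\right) \left(- \frac{1}{81}\right) = 175 \left(- \frac{1}{81}\right) = - \frac{175}{81}$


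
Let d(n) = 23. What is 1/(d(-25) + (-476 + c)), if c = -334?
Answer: -1/787 ≈ -0.0012706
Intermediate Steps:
1/(d(-25) + (-476 + c)) = 1/(23 + (-476 - 334)) = 1/(23 - 810) = 1/(-787) = -1/787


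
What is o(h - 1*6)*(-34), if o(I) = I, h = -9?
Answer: 510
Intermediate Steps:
o(h - 1*6)*(-34) = (-9 - 1*6)*(-34) = (-9 - 6)*(-34) = -15*(-34) = 510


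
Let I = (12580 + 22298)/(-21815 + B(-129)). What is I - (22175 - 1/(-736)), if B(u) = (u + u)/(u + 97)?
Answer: -5694917721039/256798496 ≈ -22177.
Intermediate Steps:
B(u) = 2*u/(97 + u) (B(u) = (2*u)/(97 + u) = 2*u/(97 + u))
I = -558048/348911 (I = (12580 + 22298)/(-21815 + 2*(-129)/(97 - 129)) = 34878/(-21815 + 2*(-129)/(-32)) = 34878/(-21815 + 2*(-129)*(-1/32)) = 34878/(-21815 + 129/16) = 34878/(-348911/16) = 34878*(-16/348911) = -558048/348911 ≈ -1.5994)
I - (22175 - 1/(-736)) = -558048/348911 - (22175 - 1/(-736)) = -558048/348911 - (22175 - 1*(-1/736)) = -558048/348911 - (22175 + 1/736) = -558048/348911 - 1*16320801/736 = -558048/348911 - 16320801/736 = -5694917721039/256798496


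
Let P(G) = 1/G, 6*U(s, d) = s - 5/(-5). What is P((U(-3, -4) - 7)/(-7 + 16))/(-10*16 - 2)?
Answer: 1/132 ≈ 0.0075758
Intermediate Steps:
U(s, d) = 1/6 + s/6 (U(s, d) = (s - 5/(-5))/6 = (s - 5*(-1/5))/6 = (s + 1)/6 = (1 + s)/6 = 1/6 + s/6)
P((U(-3, -4) - 7)/(-7 + 16))/(-10*16 - 2) = 1/(((((1/6 + (1/6)*(-3)) - 7)/(-7 + 16)))*(-10*16 - 2)) = 1/(((((1/6 - 1/2) - 7)/9))*(-160 - 2)) = 1/(((-1/3 - 7)*(1/9))*(-162)) = -1/162/(-22/3*1/9) = -1/162/(-22/27) = -27/22*(-1/162) = 1/132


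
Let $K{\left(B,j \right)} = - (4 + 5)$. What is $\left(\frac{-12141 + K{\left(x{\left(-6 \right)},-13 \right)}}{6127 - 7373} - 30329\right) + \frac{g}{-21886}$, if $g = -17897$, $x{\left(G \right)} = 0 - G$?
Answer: $- \frac{413391140481}{13634978} \approx -30318.0$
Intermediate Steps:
$x{\left(G \right)} = - G$
$K{\left(B,j \right)} = -9$ ($K{\left(B,j \right)} = \left(-1\right) 9 = -9$)
$\left(\frac{-12141 + K{\left(x{\left(-6 \right)},-13 \right)}}{6127 - 7373} - 30329\right) + \frac{g}{-21886} = \left(\frac{-12141 - 9}{6127 - 7373} - 30329\right) - \frac{17897}{-21886} = \left(- \frac{12150}{-1246} - 30329\right) - - \frac{17897}{21886} = \left(\left(-12150\right) \left(- \frac{1}{1246}\right) - 30329\right) + \frac{17897}{21886} = \left(\frac{6075}{623} - 30329\right) + \frac{17897}{21886} = - \frac{18888892}{623} + \frac{17897}{21886} = - \frac{413391140481}{13634978}$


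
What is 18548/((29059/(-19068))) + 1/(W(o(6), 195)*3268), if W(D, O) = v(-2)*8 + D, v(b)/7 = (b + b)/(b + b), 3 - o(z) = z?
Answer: -61257623988797/5033135036 ≈ -12171.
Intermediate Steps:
o(z) = 3 - z
v(b) = 7 (v(b) = 7*((b + b)/(b + b)) = 7*((2*b)/((2*b))) = 7*((2*b)*(1/(2*b))) = 7*1 = 7)
W(D, O) = 56 + D (W(D, O) = 7*8 + D = 56 + D)
18548/((29059/(-19068))) + 1/(W(o(6), 195)*3268) = 18548/((29059/(-19068))) + 1/((56 + (3 - 1*6))*3268) = 18548/((29059*(-1/19068))) + (1/3268)/(56 + (3 - 6)) = 18548/(-29059/19068) + (1/3268)/(56 - 3) = 18548*(-19068/29059) + (1/3268)/53 = -353673264/29059 + (1/53)*(1/3268) = -353673264/29059 + 1/173204 = -61257623988797/5033135036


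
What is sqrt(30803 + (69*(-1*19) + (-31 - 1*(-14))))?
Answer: 15*sqrt(131) ≈ 171.68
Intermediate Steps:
sqrt(30803 + (69*(-1*19) + (-31 - 1*(-14)))) = sqrt(30803 + (69*(-19) + (-31 + 14))) = sqrt(30803 + (-1311 - 17)) = sqrt(30803 - 1328) = sqrt(29475) = 15*sqrt(131)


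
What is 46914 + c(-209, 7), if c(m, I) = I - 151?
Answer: 46770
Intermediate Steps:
c(m, I) = -151 + I
46914 + c(-209, 7) = 46914 + (-151 + 7) = 46914 - 144 = 46770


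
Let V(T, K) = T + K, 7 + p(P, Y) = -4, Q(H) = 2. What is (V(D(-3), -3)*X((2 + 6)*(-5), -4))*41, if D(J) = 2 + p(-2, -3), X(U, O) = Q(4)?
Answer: -984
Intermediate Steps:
X(U, O) = 2
p(P, Y) = -11 (p(P, Y) = -7 - 4 = -11)
D(J) = -9 (D(J) = 2 - 11 = -9)
V(T, K) = K + T
(V(D(-3), -3)*X((2 + 6)*(-5), -4))*41 = ((-3 - 9)*2)*41 = -12*2*41 = -24*41 = -984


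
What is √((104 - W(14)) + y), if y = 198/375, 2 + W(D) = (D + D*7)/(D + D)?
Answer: 12*√445/25 ≈ 10.126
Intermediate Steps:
W(D) = 2 (W(D) = -2 + (D + D*7)/(D + D) = -2 + (D + 7*D)/((2*D)) = -2 + (8*D)*(1/(2*D)) = -2 + 4 = 2)
y = 66/125 (y = 198*(1/375) = 66/125 ≈ 0.52800)
√((104 - W(14)) + y) = √((104 - 1*2) + 66/125) = √((104 - 2) + 66/125) = √(102 + 66/125) = √(12816/125) = 12*√445/25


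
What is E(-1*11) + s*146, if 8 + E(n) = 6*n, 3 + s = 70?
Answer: 9708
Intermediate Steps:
s = 67 (s = -3 + 70 = 67)
E(n) = -8 + 6*n
E(-1*11) + s*146 = (-8 + 6*(-1*11)) + 67*146 = (-8 + 6*(-11)) + 9782 = (-8 - 66) + 9782 = -74 + 9782 = 9708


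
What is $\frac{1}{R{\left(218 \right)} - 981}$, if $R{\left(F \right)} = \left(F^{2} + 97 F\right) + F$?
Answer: $\frac{1}{67907} \approx 1.4726 \cdot 10^{-5}$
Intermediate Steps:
$R{\left(F \right)} = F^{2} + 98 F$
$\frac{1}{R{\left(218 \right)} - 981} = \frac{1}{218 \left(98 + 218\right) - 981} = \frac{1}{218 \cdot 316 - 981} = \frac{1}{68888 - 981} = \frac{1}{67907}$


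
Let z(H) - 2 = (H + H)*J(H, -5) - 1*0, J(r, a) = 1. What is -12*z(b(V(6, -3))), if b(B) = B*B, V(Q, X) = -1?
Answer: -48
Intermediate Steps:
b(B) = B²
z(H) = 2 + 2*H (z(H) = 2 + ((H + H)*1 - 1*0) = 2 + ((2*H)*1 + 0) = 2 + (2*H + 0) = 2 + 2*H)
-12*z(b(V(6, -3))) = -12*(2 + 2*(-1)²) = -12*(2 + 2*1) = -12*(2 + 2) = -12*4 = -48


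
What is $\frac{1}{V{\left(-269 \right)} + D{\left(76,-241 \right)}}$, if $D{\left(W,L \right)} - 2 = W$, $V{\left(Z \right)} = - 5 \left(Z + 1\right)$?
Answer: $\frac{1}{1418} \approx 0.00070522$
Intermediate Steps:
$V{\left(Z \right)} = -5 - 5 Z$ ($V{\left(Z \right)} = - 5 \left(1 + Z\right) = -5 - 5 Z$)
$D{\left(W,L \right)} = 2 + W$
$\frac{1}{V{\left(-269 \right)} + D{\left(76,-241 \right)}} = \frac{1}{\left(-5 - -1345\right) + \left(2 + 76\right)} = \frac{1}{\left(-5 + 1345\right) + 78} = \frac{1}{1340 + 78} = \frac{1}{1418}$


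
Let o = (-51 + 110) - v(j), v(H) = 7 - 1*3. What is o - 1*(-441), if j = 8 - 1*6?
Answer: 496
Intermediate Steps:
j = 2 (j = 8 - 6 = 2)
v(H) = 4 (v(H) = 7 - 3 = 4)
o = 55 (o = (-51 + 110) - 1*4 = 59 - 4 = 55)
o - 1*(-441) = 55 - 1*(-441) = 55 + 441 = 496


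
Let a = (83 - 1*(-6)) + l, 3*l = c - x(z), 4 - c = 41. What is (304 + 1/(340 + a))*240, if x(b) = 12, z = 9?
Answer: 45162600/619 ≈ 72961.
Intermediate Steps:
c = -37 (c = 4 - 1*41 = 4 - 41 = -37)
l = -49/3 (l = (-37 - 1*12)/3 = (-37 - 12)/3 = (⅓)*(-49) = -49/3 ≈ -16.333)
a = 218/3 (a = (83 - 1*(-6)) - 49/3 = (83 + 6) - 49/3 = 89 - 49/3 = 218/3 ≈ 72.667)
(304 + 1/(340 + a))*240 = (304 + 1/(340 + 218/3))*240 = (304 + 1/(1238/3))*240 = (304 + 3/1238)*240 = (376355/1238)*240 = 45162600/619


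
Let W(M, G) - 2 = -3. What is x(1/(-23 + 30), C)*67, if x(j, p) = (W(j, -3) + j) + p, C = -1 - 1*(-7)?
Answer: 2412/7 ≈ 344.57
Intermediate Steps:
W(M, G) = -1 (W(M, G) = 2 - 3 = -1)
C = 6 (C = -1 + 7 = 6)
x(j, p) = -1 + j + p (x(j, p) = (-1 + j) + p = -1 + j + p)
x(1/(-23 + 30), C)*67 = (-1 + 1/(-23 + 30) + 6)*67 = (-1 + 1/7 + 6)*67 = (-1 + ⅐ + 6)*67 = (36/7)*67 = 2412/7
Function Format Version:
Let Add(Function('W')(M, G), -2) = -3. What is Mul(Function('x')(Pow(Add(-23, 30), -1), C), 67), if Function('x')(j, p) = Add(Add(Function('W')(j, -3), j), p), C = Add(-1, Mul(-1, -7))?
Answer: Rational(2412, 7) ≈ 344.57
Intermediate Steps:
Function('W')(M, G) = -1 (Function('W')(M, G) = Add(2, -3) = -1)
C = 6 (C = Add(-1, 7) = 6)
Function('x')(j, p) = Add(-1, j, p) (Function('x')(j, p) = Add(Add(-1, j), p) = Add(-1, j, p))
Mul(Function('x')(Pow(Add(-23, 30), -1), C), 67) = Mul(Add(-1, Pow(Add(-23, 30), -1), 6), 67) = Mul(Add(-1, Pow(7, -1), 6), 67) = Mul(Add(-1, Rational(1, 7), 6), 67) = Mul(Rational(36, 7), 67) = Rational(2412, 7)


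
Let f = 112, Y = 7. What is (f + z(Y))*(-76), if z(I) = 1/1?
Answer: -8588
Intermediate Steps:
z(I) = 1
(f + z(Y))*(-76) = (112 + 1)*(-76) = 113*(-76) = -8588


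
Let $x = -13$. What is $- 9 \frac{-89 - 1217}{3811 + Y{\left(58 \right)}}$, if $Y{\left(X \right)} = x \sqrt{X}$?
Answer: $\frac{14931498}{4837973} + \frac{50934 \sqrt{58}}{4837973} \approx 3.1665$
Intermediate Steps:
$Y{\left(X \right)} = - 13 \sqrt{X}$
$- 9 \frac{-89 - 1217}{3811 + Y{\left(58 \right)}} = - 9 \frac{-89 - 1217}{3811 - 13 \sqrt{58}} = - 9 \left(- \frac{1306}{3811 - 13 \sqrt{58}}\right) = \frac{11754}{3811 - 13 \sqrt{58}}$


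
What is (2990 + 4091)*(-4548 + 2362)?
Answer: -15479066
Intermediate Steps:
(2990 + 4091)*(-4548 + 2362) = 7081*(-2186) = -15479066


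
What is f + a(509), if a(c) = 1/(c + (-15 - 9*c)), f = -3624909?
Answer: -14815003084/4087 ≈ -3.6249e+6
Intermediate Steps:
a(c) = 1/(-15 - 8*c)
f + a(509) = -3624909 - 1/(15 + 8*509) = -3624909 - 1/(15 + 4072) = -3624909 - 1/4087 = -14815003084/4087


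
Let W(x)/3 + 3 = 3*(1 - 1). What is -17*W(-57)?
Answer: 153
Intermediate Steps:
W(x) = -9 (W(x) = -9 + 3*(3*(1 - 1)) = -9 + 3*(3*0) = -9 + 3*0 = -9 + 0 = -9)
-17*W(-57) = -17*(-9) = 153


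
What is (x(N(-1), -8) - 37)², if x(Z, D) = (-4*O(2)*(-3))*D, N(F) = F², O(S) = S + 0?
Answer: 52441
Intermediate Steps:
O(S) = S
x(Z, D) = 24*D (x(Z, D) = (-8*(-3))*D = (-4*(-6))*D = 24*D)
(x(N(-1), -8) - 37)² = (24*(-8) - 37)² = (-192 - 37)² = (-229)² = 52441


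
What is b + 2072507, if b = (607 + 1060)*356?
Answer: 2665959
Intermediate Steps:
b = 593452 (b = 1667*356 = 593452)
b + 2072507 = 593452 + 2072507 = 2665959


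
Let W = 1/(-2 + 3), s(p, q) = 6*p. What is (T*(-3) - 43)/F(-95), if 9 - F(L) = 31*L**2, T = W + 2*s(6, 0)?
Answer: 131/139883 ≈ 0.00093650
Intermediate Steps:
W = 1 (W = 1/1 = 1)
T = 73 (T = 1 + 2*(6*6) = 1 + 2*36 = 1 + 72 = 73)
F(L) = 9 - 31*L**2
(T*(-3) - 43)/F(-95) = (73*(-3) - 43)/(9 - 31*(-95)**2) = (-219 - 43)/(9 - 31*9025) = -262/(9 - 279775) = -262/(-279766) = -262*(-1/279766) = 131/139883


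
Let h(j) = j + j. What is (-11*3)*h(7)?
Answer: -462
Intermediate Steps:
h(j) = 2*j
(-11*3)*h(7) = (-11*3)*(2*7) = -33*14 = -462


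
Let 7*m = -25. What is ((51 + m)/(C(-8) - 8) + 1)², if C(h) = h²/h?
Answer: 3025/784 ≈ 3.8584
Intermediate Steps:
m = -25/7 (m = (⅐)*(-25) = -25/7 ≈ -3.5714)
C(h) = h
((51 + m)/(C(-8) - 8) + 1)² = ((51 - 25/7)/(-8 - 8) + 1)² = ((332/7)/(-16) + 1)² = ((332/7)*(-1/16) + 1)² = (-83/28 + 1)² = (-55/28)² = 3025/784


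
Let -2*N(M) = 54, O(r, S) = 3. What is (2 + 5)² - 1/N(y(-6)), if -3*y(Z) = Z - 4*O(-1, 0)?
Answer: 1324/27 ≈ 49.037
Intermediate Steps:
y(Z) = 4 - Z/3 (y(Z) = -(Z - 4*3)/3 = -(Z - 12)/3 = -(-12 + Z)/3 = 4 - Z/3)
N(M) = -27 (N(M) = -½*54 = -27)
(2 + 5)² - 1/N(y(-6)) = (2 + 5)² - 1/(-27) = 7² - 1*(-1/27) = 49 + 1/27 = 1324/27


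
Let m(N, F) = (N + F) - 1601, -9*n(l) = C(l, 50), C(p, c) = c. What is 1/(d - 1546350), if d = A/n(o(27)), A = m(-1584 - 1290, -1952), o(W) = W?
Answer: -50/77259657 ≈ -6.4717e-7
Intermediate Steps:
n(l) = -50/9 (n(l) = -⅑*50 = -50/9)
m(N, F) = -1601 + F + N (m(N, F) = (F + N) - 1601 = -1601 + F + N)
A = -6427 (A = -1601 - 1952 + (-1584 - 1290) = -1601 - 1952 - 2874 = -6427)
d = 57843/50 (d = -6427/(-50/9) = -6427*(-9/50) = 57843/50 ≈ 1156.9)
1/(d - 1546350) = 1/(57843/50 - 1546350) = 1/(-77259657/50) = -50/77259657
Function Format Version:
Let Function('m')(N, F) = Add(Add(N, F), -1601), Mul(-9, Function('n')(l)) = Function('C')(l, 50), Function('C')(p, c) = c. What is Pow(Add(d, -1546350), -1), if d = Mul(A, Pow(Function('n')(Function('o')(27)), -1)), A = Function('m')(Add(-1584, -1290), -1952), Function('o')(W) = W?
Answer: Rational(-50, 77259657) ≈ -6.4717e-7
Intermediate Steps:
Function('n')(l) = Rational(-50, 9) (Function('n')(l) = Mul(Rational(-1, 9), 50) = Rational(-50, 9))
Function('m')(N, F) = Add(-1601, F, N) (Function('m')(N, F) = Add(Add(F, N), -1601) = Add(-1601, F, N))
A = -6427 (A = Add(-1601, -1952, Add(-1584, -1290)) = Add(-1601, -1952, -2874) = -6427)
d = Rational(57843, 50) (d = Mul(-6427, Pow(Rational(-50, 9), -1)) = Mul(-6427, Rational(-9, 50)) = Rational(57843, 50) ≈ 1156.9)
Pow(Add(d, -1546350), -1) = Pow(Add(Rational(57843, 50), -1546350), -1) = Pow(Rational(-77259657, 50), -1) = Rational(-50, 77259657)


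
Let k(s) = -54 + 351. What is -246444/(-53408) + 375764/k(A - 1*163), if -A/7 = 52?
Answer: 5035499395/3965544 ≈ 1269.8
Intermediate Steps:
A = -364 (A = -7*52 = -364)
k(s) = 297
-246444/(-53408) + 375764/k(A - 1*163) = -246444/(-53408) + 375764/297 = -246444*(-1/53408) + 375764*(1/297) = 61611/13352 + 375764/297 = 5035499395/3965544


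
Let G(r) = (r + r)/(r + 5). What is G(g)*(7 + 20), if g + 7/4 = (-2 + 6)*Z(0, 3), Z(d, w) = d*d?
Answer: -378/13 ≈ -29.077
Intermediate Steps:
Z(d, w) = d²
g = -7/4 (g = -7/4 + (-2 + 6)*0² = -7/4 + 4*0 = -7/4 + 0 = -7/4 ≈ -1.7500)
G(r) = 2*r/(5 + r) (G(r) = (2*r)/(5 + r) = 2*r/(5 + r))
G(g)*(7 + 20) = (2*(-7/4)/(5 - 7/4))*(7 + 20) = (2*(-7/4)/(13/4))*27 = (2*(-7/4)*(4/13))*27 = -14/13*27 = -378/13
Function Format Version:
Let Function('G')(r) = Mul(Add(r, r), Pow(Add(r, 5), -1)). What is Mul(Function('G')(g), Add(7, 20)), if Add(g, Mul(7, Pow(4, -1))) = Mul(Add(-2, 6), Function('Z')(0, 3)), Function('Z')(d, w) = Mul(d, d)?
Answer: Rational(-378, 13) ≈ -29.077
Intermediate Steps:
Function('Z')(d, w) = Pow(d, 2)
g = Rational(-7, 4) (g = Add(Rational(-7, 4), Mul(Add(-2, 6), Pow(0, 2))) = Add(Rational(-7, 4), Mul(4, 0)) = Add(Rational(-7, 4), 0) = Rational(-7, 4) ≈ -1.7500)
Function('G')(r) = Mul(2, r, Pow(Add(5, r), -1)) (Function('G')(r) = Mul(Mul(2, r), Pow(Add(5, r), -1)) = Mul(2, r, Pow(Add(5, r), -1)))
Mul(Function('G')(g), Add(7, 20)) = Mul(Mul(2, Rational(-7, 4), Pow(Add(5, Rational(-7, 4)), -1)), Add(7, 20)) = Mul(Mul(2, Rational(-7, 4), Pow(Rational(13, 4), -1)), 27) = Mul(Mul(2, Rational(-7, 4), Rational(4, 13)), 27) = Mul(Rational(-14, 13), 27) = Rational(-378, 13)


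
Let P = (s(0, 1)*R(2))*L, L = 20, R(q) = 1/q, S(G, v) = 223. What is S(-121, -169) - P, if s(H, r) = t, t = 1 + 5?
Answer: 163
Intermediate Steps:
R(q) = 1/q
t = 6
s(H, r) = 6
P = 60 (P = (6/2)*20 = (6*(½))*20 = 3*20 = 60)
S(-121, -169) - P = 223 - 1*60 = 223 - 60 = 163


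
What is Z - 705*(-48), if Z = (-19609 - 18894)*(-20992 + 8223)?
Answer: 491678647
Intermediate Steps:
Z = 491644807 (Z = -38503*(-12769) = 491644807)
Z - 705*(-48) = 491644807 - 705*(-48) = 491644807 + 33840 = 491678647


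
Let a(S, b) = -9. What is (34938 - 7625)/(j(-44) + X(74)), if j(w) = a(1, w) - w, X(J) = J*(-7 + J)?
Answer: 27313/4993 ≈ 5.4703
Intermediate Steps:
j(w) = -9 - w
(34938 - 7625)/(j(-44) + X(74)) = (34938 - 7625)/((-9 - 1*(-44)) + 74*(-7 + 74)) = 27313/((-9 + 44) + 74*67) = 27313/(35 + 4958) = 27313/4993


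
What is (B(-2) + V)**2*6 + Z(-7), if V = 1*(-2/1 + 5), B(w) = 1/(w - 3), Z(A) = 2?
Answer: 1226/25 ≈ 49.040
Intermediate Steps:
B(w) = 1/(-3 + w)
V = 3 (V = 1*(-2*1 + 5) = 1*(-2 + 5) = 1*3 = 3)
(B(-2) + V)**2*6 + Z(-7) = (1/(-3 - 2) + 3)**2*6 + 2 = (1/(-5) + 3)**2*6 + 2 = (-1/5 + 3)**2*6 + 2 = (14/5)**2*6 + 2 = (196/25)*6 + 2 = 1176/25 + 2 = 1226/25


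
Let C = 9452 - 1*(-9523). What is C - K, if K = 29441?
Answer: -10466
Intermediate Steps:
C = 18975 (C = 9452 + 9523 = 18975)
C - K = 18975 - 1*29441 = 18975 - 29441 = -10466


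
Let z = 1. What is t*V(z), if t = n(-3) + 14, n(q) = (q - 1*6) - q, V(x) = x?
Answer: 8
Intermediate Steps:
n(q) = -6 (n(q) = (q - 6) - q = (-6 + q) - q = -6)
t = 8 (t = -6 + 14 = 8)
t*V(z) = 8*1 = 8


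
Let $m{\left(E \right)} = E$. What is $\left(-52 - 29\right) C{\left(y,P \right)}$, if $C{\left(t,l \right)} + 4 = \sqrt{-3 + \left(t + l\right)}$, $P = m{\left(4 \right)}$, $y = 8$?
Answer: $81$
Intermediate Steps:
$P = 4$
$C{\left(t,l \right)} = -4 + \sqrt{-3 + l + t}$ ($C{\left(t,l \right)} = -4 + \sqrt{-3 + \left(t + l\right)} = -4 + \sqrt{-3 + \left(l + t\right)} = -4 + \sqrt{-3 + l + t}$)
$\left(-52 - 29\right) C{\left(y,P \right)} = \left(-52 - 29\right) \left(-4 + \sqrt{-3 + 4 + 8}\right) = - 81 \left(-4 + \sqrt{9}\right) = - 81 \left(-4 + 3\right) = \left(-81\right) \left(-1\right) = 81$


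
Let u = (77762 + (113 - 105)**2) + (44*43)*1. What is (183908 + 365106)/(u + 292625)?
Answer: 549014/372343 ≈ 1.4745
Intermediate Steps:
u = 79718 (u = (77762 + 8**2) + 1892*1 = (77762 + 64) + 1892 = 77826 + 1892 = 79718)
(183908 + 365106)/(u + 292625) = (183908 + 365106)/(79718 + 292625) = 549014/372343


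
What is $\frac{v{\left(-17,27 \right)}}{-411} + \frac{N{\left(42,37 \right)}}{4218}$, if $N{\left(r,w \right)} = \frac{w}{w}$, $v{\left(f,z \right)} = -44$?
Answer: $\frac{20667}{192622} \approx 0.10729$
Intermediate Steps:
$N{\left(r,w \right)} = 1$
$\frac{v{\left(-17,27 \right)}}{-411} + \frac{N{\left(42,37 \right)}}{4218} = - \frac{44}{-411} + 1 \cdot \frac{1}{4218} = \left(-44\right) \left(- \frac{1}{411}\right) + 1 \cdot \frac{1}{4218} = \frac{44}{411} + \frac{1}{4218} = \frac{20667}{192622}$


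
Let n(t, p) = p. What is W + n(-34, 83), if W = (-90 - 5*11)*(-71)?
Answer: 10378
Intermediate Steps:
W = 10295 (W = (-90 - 55)*(-71) = -145*(-71) = 10295)
W + n(-34, 83) = 10295 + 83 = 10378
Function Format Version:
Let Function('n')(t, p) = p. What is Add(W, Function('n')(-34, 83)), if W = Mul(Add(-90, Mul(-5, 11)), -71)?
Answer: 10378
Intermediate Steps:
W = 10295 (W = Mul(Add(-90, -55), -71) = Mul(-145, -71) = 10295)
Add(W, Function('n')(-34, 83)) = Add(10295, 83) = 10378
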